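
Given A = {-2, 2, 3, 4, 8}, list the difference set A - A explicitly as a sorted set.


A - A = {a - a' : a, a' ∈ A}.
Compute a - a' for each ordered pair (a, a'):
a = -2: -2--2=0, -2-2=-4, -2-3=-5, -2-4=-6, -2-8=-10
a = 2: 2--2=4, 2-2=0, 2-3=-1, 2-4=-2, 2-8=-6
a = 3: 3--2=5, 3-2=1, 3-3=0, 3-4=-1, 3-8=-5
a = 4: 4--2=6, 4-2=2, 4-3=1, 4-4=0, 4-8=-4
a = 8: 8--2=10, 8-2=6, 8-3=5, 8-4=4, 8-8=0
Collecting distinct values (and noting 0 appears from a-a):
A - A = {-10, -6, -5, -4, -2, -1, 0, 1, 2, 4, 5, 6, 10}
|A - A| = 13

A - A = {-10, -6, -5, -4, -2, -1, 0, 1, 2, 4, 5, 6, 10}


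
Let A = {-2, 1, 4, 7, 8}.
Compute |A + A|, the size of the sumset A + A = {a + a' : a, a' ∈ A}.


A + A = {a + a' : a, a' ∈ A}; |A| = 5.
General bounds: 2|A| - 1 ≤ |A + A| ≤ |A|(|A|+1)/2, i.e. 9 ≤ |A + A| ≤ 15.
Lower bound 2|A|-1 is attained iff A is an arithmetic progression.
Enumerate sums a + a' for a ≤ a' (symmetric, so this suffices):
a = -2: -2+-2=-4, -2+1=-1, -2+4=2, -2+7=5, -2+8=6
a = 1: 1+1=2, 1+4=5, 1+7=8, 1+8=9
a = 4: 4+4=8, 4+7=11, 4+8=12
a = 7: 7+7=14, 7+8=15
a = 8: 8+8=16
Distinct sums: {-4, -1, 2, 5, 6, 8, 9, 11, 12, 14, 15, 16}
|A + A| = 12

|A + A| = 12


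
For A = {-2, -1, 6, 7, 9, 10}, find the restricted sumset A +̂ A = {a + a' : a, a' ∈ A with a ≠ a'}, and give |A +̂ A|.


Restricted sumset: A +̂ A = {a + a' : a ∈ A, a' ∈ A, a ≠ a'}.
Equivalently, take A + A and drop any sum 2a that is achievable ONLY as a + a for a ∈ A (i.e. sums representable only with equal summands).
Enumerate pairs (a, a') with a < a' (symmetric, so each unordered pair gives one sum; this covers all a ≠ a'):
  -2 + -1 = -3
  -2 + 6 = 4
  -2 + 7 = 5
  -2 + 9 = 7
  -2 + 10 = 8
  -1 + 6 = 5
  -1 + 7 = 6
  -1 + 9 = 8
  -1 + 10 = 9
  6 + 7 = 13
  6 + 9 = 15
  6 + 10 = 16
  7 + 9 = 16
  7 + 10 = 17
  9 + 10 = 19
Collected distinct sums: {-3, 4, 5, 6, 7, 8, 9, 13, 15, 16, 17, 19}
|A +̂ A| = 12
(Reference bound: |A +̂ A| ≥ 2|A| - 3 for |A| ≥ 2, with |A| = 6 giving ≥ 9.)

|A +̂ A| = 12


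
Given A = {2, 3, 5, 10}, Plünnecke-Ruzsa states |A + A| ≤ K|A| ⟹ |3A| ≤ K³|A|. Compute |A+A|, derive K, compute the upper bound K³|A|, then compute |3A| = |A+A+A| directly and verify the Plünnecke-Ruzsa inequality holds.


|A| = 4.
Step 1: Compute A + A by enumerating all 16 pairs.
A + A = {4, 5, 6, 7, 8, 10, 12, 13, 15, 20}, so |A + A| = 10.
Step 2: Doubling constant K = |A + A|/|A| = 10/4 = 10/4 ≈ 2.5000.
Step 3: Plünnecke-Ruzsa gives |3A| ≤ K³·|A| = (2.5000)³ · 4 ≈ 62.5000.
Step 4: Compute 3A = A + A + A directly by enumerating all triples (a,b,c) ∈ A³; |3A| = 18.
Step 5: Check 18 ≤ 62.5000? Yes ✓.

K = 10/4, Plünnecke-Ruzsa bound K³|A| ≈ 62.5000, |3A| = 18, inequality holds.


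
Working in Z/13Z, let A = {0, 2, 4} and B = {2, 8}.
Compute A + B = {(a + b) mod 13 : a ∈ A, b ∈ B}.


Work in Z/13Z: reduce every sum a + b modulo 13.
Enumerate all 6 pairs:
a = 0: 0+2=2, 0+8=8
a = 2: 2+2=4, 2+8=10
a = 4: 4+2=6, 4+8=12
Distinct residues collected: {2, 4, 6, 8, 10, 12}
|A + B| = 6 (out of 13 total residues).

A + B = {2, 4, 6, 8, 10, 12}


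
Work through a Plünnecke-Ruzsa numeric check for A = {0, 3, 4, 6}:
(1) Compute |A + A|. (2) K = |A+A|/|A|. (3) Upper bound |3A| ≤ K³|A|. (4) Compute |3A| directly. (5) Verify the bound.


|A| = 4.
Step 1: Compute A + A by enumerating all 16 pairs.
A + A = {0, 3, 4, 6, 7, 8, 9, 10, 12}, so |A + A| = 9.
Step 2: Doubling constant K = |A + A|/|A| = 9/4 = 9/4 ≈ 2.2500.
Step 3: Plünnecke-Ruzsa gives |3A| ≤ K³·|A| = (2.2500)³ · 4 ≈ 45.5625.
Step 4: Compute 3A = A + A + A directly by enumerating all triples (a,b,c) ∈ A³; |3A| = 15.
Step 5: Check 15 ≤ 45.5625? Yes ✓.

K = 9/4, Plünnecke-Ruzsa bound K³|A| ≈ 45.5625, |3A| = 15, inequality holds.


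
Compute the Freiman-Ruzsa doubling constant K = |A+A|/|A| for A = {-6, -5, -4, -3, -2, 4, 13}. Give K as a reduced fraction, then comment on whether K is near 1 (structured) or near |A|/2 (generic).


|A| = 7.
Compute A + A by enumerating all 49 pairs.
A + A = {-12, -11, -10, -9, -8, -7, -6, -5, -4, -2, -1, 0, 1, 2, 7, 8, 9, 10, 11, 17, 26}, so |A + A| = 21.
K = |A + A| / |A| = 21/7 = 3/1 ≈ 3.0000.
Reference: AP of size 7 gives K = 13/7 ≈ 1.8571; a fully generic set of size 7 gives K ≈ 4.0000.

|A| = 7, |A + A| = 21, K = 21/7 = 3/1.


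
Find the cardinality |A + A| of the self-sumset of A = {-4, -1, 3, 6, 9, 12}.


A + A = {a + a' : a, a' ∈ A}; |A| = 6.
General bounds: 2|A| - 1 ≤ |A + A| ≤ |A|(|A|+1)/2, i.e. 11 ≤ |A + A| ≤ 21.
Lower bound 2|A|-1 is attained iff A is an arithmetic progression.
Enumerate sums a + a' for a ≤ a' (symmetric, so this suffices):
a = -4: -4+-4=-8, -4+-1=-5, -4+3=-1, -4+6=2, -4+9=5, -4+12=8
a = -1: -1+-1=-2, -1+3=2, -1+6=5, -1+9=8, -1+12=11
a = 3: 3+3=6, 3+6=9, 3+9=12, 3+12=15
a = 6: 6+6=12, 6+9=15, 6+12=18
a = 9: 9+9=18, 9+12=21
a = 12: 12+12=24
Distinct sums: {-8, -5, -2, -1, 2, 5, 6, 8, 9, 11, 12, 15, 18, 21, 24}
|A + A| = 15

|A + A| = 15


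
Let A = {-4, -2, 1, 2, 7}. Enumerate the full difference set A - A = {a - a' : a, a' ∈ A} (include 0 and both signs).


A - A = {a - a' : a, a' ∈ A}.
Compute a - a' for each ordered pair (a, a'):
a = -4: -4--4=0, -4--2=-2, -4-1=-5, -4-2=-6, -4-7=-11
a = -2: -2--4=2, -2--2=0, -2-1=-3, -2-2=-4, -2-7=-9
a = 1: 1--4=5, 1--2=3, 1-1=0, 1-2=-1, 1-7=-6
a = 2: 2--4=6, 2--2=4, 2-1=1, 2-2=0, 2-7=-5
a = 7: 7--4=11, 7--2=9, 7-1=6, 7-2=5, 7-7=0
Collecting distinct values (and noting 0 appears from a-a):
A - A = {-11, -9, -6, -5, -4, -3, -2, -1, 0, 1, 2, 3, 4, 5, 6, 9, 11}
|A - A| = 17

A - A = {-11, -9, -6, -5, -4, -3, -2, -1, 0, 1, 2, 3, 4, 5, 6, 9, 11}


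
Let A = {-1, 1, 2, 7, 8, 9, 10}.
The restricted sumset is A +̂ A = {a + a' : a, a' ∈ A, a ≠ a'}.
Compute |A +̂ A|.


Restricted sumset: A +̂ A = {a + a' : a ∈ A, a' ∈ A, a ≠ a'}.
Equivalently, take A + A and drop any sum 2a that is achievable ONLY as a + a for a ∈ A (i.e. sums representable only with equal summands).
Enumerate pairs (a, a') with a < a' (symmetric, so each unordered pair gives one sum; this covers all a ≠ a'):
  -1 + 1 = 0
  -1 + 2 = 1
  -1 + 7 = 6
  -1 + 8 = 7
  -1 + 9 = 8
  -1 + 10 = 9
  1 + 2 = 3
  1 + 7 = 8
  1 + 8 = 9
  1 + 9 = 10
  1 + 10 = 11
  2 + 7 = 9
  2 + 8 = 10
  2 + 9 = 11
  2 + 10 = 12
  7 + 8 = 15
  7 + 9 = 16
  7 + 10 = 17
  8 + 9 = 17
  8 + 10 = 18
  9 + 10 = 19
Collected distinct sums: {0, 1, 3, 6, 7, 8, 9, 10, 11, 12, 15, 16, 17, 18, 19}
|A +̂ A| = 15
(Reference bound: |A +̂ A| ≥ 2|A| - 3 for |A| ≥ 2, with |A| = 7 giving ≥ 11.)

|A +̂ A| = 15


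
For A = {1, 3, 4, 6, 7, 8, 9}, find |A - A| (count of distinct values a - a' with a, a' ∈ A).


A - A = {a - a' : a, a' ∈ A}; |A| = 7.
Bounds: 2|A|-1 ≤ |A - A| ≤ |A|² - |A| + 1, i.e. 13 ≤ |A - A| ≤ 43.
Note: 0 ∈ A - A always (from a - a). The set is symmetric: if d ∈ A - A then -d ∈ A - A.
Enumerate nonzero differences d = a - a' with a > a' (then include -d):
Positive differences: {1, 2, 3, 4, 5, 6, 7, 8}
Full difference set: {0} ∪ (positive diffs) ∪ (negative diffs).
|A - A| = 1 + 2·8 = 17 (matches direct enumeration: 17).

|A - A| = 17


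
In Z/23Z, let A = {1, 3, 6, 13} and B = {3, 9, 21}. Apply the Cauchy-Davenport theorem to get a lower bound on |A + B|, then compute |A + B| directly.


Cauchy-Davenport: |A + B| ≥ min(p, |A| + |B| - 1) for A, B nonempty in Z/pZ.
|A| = 4, |B| = 3, p = 23.
CD lower bound = min(23, 4 + 3 - 1) = min(23, 6) = 6.
Compute A + B mod 23 directly:
a = 1: 1+3=4, 1+9=10, 1+21=22
a = 3: 3+3=6, 3+9=12, 3+21=1
a = 6: 6+3=9, 6+9=15, 6+21=4
a = 13: 13+3=16, 13+9=22, 13+21=11
A + B = {1, 4, 6, 9, 10, 11, 12, 15, 16, 22}, so |A + B| = 10.
Verify: 10 ≥ 6? Yes ✓.

CD lower bound = 6, actual |A + B| = 10.


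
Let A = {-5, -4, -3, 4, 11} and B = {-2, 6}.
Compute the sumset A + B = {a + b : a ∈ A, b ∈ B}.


A + B = {a + b : a ∈ A, b ∈ B}.
Enumerate all |A|·|B| = 5·2 = 10 pairs (a, b) and collect distinct sums.
a = -5: -5+-2=-7, -5+6=1
a = -4: -4+-2=-6, -4+6=2
a = -3: -3+-2=-5, -3+6=3
a = 4: 4+-2=2, 4+6=10
a = 11: 11+-2=9, 11+6=17
Collecting distinct sums: A + B = {-7, -6, -5, 1, 2, 3, 9, 10, 17}
|A + B| = 9

A + B = {-7, -6, -5, 1, 2, 3, 9, 10, 17}


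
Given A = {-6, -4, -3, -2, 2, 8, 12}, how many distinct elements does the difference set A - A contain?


A - A = {a - a' : a, a' ∈ A}; |A| = 7.
Bounds: 2|A|-1 ≤ |A - A| ≤ |A|² - |A| + 1, i.e. 13 ≤ |A - A| ≤ 43.
Note: 0 ∈ A - A always (from a - a). The set is symmetric: if d ∈ A - A then -d ∈ A - A.
Enumerate nonzero differences d = a - a' with a > a' (then include -d):
Positive differences: {1, 2, 3, 4, 5, 6, 8, 10, 11, 12, 14, 15, 16, 18}
Full difference set: {0} ∪ (positive diffs) ∪ (negative diffs).
|A - A| = 1 + 2·14 = 29 (matches direct enumeration: 29).

|A - A| = 29


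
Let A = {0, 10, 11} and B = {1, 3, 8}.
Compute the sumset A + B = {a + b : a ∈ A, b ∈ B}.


A + B = {a + b : a ∈ A, b ∈ B}.
Enumerate all |A|·|B| = 3·3 = 9 pairs (a, b) and collect distinct sums.
a = 0: 0+1=1, 0+3=3, 0+8=8
a = 10: 10+1=11, 10+3=13, 10+8=18
a = 11: 11+1=12, 11+3=14, 11+8=19
Collecting distinct sums: A + B = {1, 3, 8, 11, 12, 13, 14, 18, 19}
|A + B| = 9

A + B = {1, 3, 8, 11, 12, 13, 14, 18, 19}


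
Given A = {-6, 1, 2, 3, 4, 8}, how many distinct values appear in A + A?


A + A = {a + a' : a, a' ∈ A}; |A| = 6.
General bounds: 2|A| - 1 ≤ |A + A| ≤ |A|(|A|+1)/2, i.e. 11 ≤ |A + A| ≤ 21.
Lower bound 2|A|-1 is attained iff A is an arithmetic progression.
Enumerate sums a + a' for a ≤ a' (symmetric, so this suffices):
a = -6: -6+-6=-12, -6+1=-5, -6+2=-4, -6+3=-3, -6+4=-2, -6+8=2
a = 1: 1+1=2, 1+2=3, 1+3=4, 1+4=5, 1+8=9
a = 2: 2+2=4, 2+3=5, 2+4=6, 2+8=10
a = 3: 3+3=6, 3+4=7, 3+8=11
a = 4: 4+4=8, 4+8=12
a = 8: 8+8=16
Distinct sums: {-12, -5, -4, -3, -2, 2, 3, 4, 5, 6, 7, 8, 9, 10, 11, 12, 16}
|A + A| = 17

|A + A| = 17


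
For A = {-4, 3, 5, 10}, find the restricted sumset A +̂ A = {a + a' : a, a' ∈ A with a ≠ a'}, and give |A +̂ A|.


Restricted sumset: A +̂ A = {a + a' : a ∈ A, a' ∈ A, a ≠ a'}.
Equivalently, take A + A and drop any sum 2a that is achievable ONLY as a + a for a ∈ A (i.e. sums representable only with equal summands).
Enumerate pairs (a, a') with a < a' (symmetric, so each unordered pair gives one sum; this covers all a ≠ a'):
  -4 + 3 = -1
  -4 + 5 = 1
  -4 + 10 = 6
  3 + 5 = 8
  3 + 10 = 13
  5 + 10 = 15
Collected distinct sums: {-1, 1, 6, 8, 13, 15}
|A +̂ A| = 6
(Reference bound: |A +̂ A| ≥ 2|A| - 3 for |A| ≥ 2, with |A| = 4 giving ≥ 5.)

|A +̂ A| = 6


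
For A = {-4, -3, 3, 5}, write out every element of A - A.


A - A = {a - a' : a, a' ∈ A}.
Compute a - a' for each ordered pair (a, a'):
a = -4: -4--4=0, -4--3=-1, -4-3=-7, -4-5=-9
a = -3: -3--4=1, -3--3=0, -3-3=-6, -3-5=-8
a = 3: 3--4=7, 3--3=6, 3-3=0, 3-5=-2
a = 5: 5--4=9, 5--3=8, 5-3=2, 5-5=0
Collecting distinct values (and noting 0 appears from a-a):
A - A = {-9, -8, -7, -6, -2, -1, 0, 1, 2, 6, 7, 8, 9}
|A - A| = 13

A - A = {-9, -8, -7, -6, -2, -1, 0, 1, 2, 6, 7, 8, 9}


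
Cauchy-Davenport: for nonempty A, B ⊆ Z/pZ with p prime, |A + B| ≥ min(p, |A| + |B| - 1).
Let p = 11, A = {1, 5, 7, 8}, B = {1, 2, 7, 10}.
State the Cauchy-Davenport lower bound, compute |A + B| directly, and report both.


Cauchy-Davenport: |A + B| ≥ min(p, |A| + |B| - 1) for A, B nonempty in Z/pZ.
|A| = 4, |B| = 4, p = 11.
CD lower bound = min(11, 4 + 4 - 1) = min(11, 7) = 7.
Compute A + B mod 11 directly:
a = 1: 1+1=2, 1+2=3, 1+7=8, 1+10=0
a = 5: 5+1=6, 5+2=7, 5+7=1, 5+10=4
a = 7: 7+1=8, 7+2=9, 7+7=3, 7+10=6
a = 8: 8+1=9, 8+2=10, 8+7=4, 8+10=7
A + B = {0, 1, 2, 3, 4, 6, 7, 8, 9, 10}, so |A + B| = 10.
Verify: 10 ≥ 7? Yes ✓.

CD lower bound = 7, actual |A + B| = 10.


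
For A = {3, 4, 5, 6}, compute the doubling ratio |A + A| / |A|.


|A| = 4.
Compute A + A by enumerating all 16 pairs.
A + A = {6, 7, 8, 9, 10, 11, 12}, so |A + A| = 7.
K = |A + A| / |A| = 7/4 (already in lowest terms) ≈ 1.7500.
Reference: AP of size 4 gives K = 7/4 ≈ 1.7500; a fully generic set of size 4 gives K ≈ 2.5000.

|A| = 4, |A + A| = 7, K = 7/4.


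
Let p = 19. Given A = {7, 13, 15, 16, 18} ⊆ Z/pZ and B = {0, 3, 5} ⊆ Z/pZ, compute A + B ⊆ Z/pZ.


Work in Z/19Z: reduce every sum a + b modulo 19.
Enumerate all 15 pairs:
a = 7: 7+0=7, 7+3=10, 7+5=12
a = 13: 13+0=13, 13+3=16, 13+5=18
a = 15: 15+0=15, 15+3=18, 15+5=1
a = 16: 16+0=16, 16+3=0, 16+5=2
a = 18: 18+0=18, 18+3=2, 18+5=4
Distinct residues collected: {0, 1, 2, 4, 7, 10, 12, 13, 15, 16, 18}
|A + B| = 11 (out of 19 total residues).

A + B = {0, 1, 2, 4, 7, 10, 12, 13, 15, 16, 18}


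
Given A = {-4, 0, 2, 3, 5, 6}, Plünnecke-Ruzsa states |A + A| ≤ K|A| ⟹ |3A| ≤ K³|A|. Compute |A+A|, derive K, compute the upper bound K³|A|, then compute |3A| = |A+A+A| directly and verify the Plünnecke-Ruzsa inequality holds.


|A| = 6.
Step 1: Compute A + A by enumerating all 36 pairs.
A + A = {-8, -4, -2, -1, 0, 1, 2, 3, 4, 5, 6, 7, 8, 9, 10, 11, 12}, so |A + A| = 17.
Step 2: Doubling constant K = |A + A|/|A| = 17/6 = 17/6 ≈ 2.8333.
Step 3: Plünnecke-Ruzsa gives |3A| ≤ K³·|A| = (2.8333)³ · 6 ≈ 136.4722.
Step 4: Compute 3A = A + A + A directly by enumerating all triples (a,b,c) ∈ A³; |3A| = 27.
Step 5: Check 27 ≤ 136.4722? Yes ✓.

K = 17/6, Plünnecke-Ruzsa bound K³|A| ≈ 136.4722, |3A| = 27, inequality holds.


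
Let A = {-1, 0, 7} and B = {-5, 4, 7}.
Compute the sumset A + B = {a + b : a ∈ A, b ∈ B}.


A + B = {a + b : a ∈ A, b ∈ B}.
Enumerate all |A|·|B| = 3·3 = 9 pairs (a, b) and collect distinct sums.
a = -1: -1+-5=-6, -1+4=3, -1+7=6
a = 0: 0+-5=-5, 0+4=4, 0+7=7
a = 7: 7+-5=2, 7+4=11, 7+7=14
Collecting distinct sums: A + B = {-6, -5, 2, 3, 4, 6, 7, 11, 14}
|A + B| = 9

A + B = {-6, -5, 2, 3, 4, 6, 7, 11, 14}


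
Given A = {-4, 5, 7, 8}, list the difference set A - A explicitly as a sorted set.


A - A = {a - a' : a, a' ∈ A}.
Compute a - a' for each ordered pair (a, a'):
a = -4: -4--4=0, -4-5=-9, -4-7=-11, -4-8=-12
a = 5: 5--4=9, 5-5=0, 5-7=-2, 5-8=-3
a = 7: 7--4=11, 7-5=2, 7-7=0, 7-8=-1
a = 8: 8--4=12, 8-5=3, 8-7=1, 8-8=0
Collecting distinct values (and noting 0 appears from a-a):
A - A = {-12, -11, -9, -3, -2, -1, 0, 1, 2, 3, 9, 11, 12}
|A - A| = 13

A - A = {-12, -11, -9, -3, -2, -1, 0, 1, 2, 3, 9, 11, 12}


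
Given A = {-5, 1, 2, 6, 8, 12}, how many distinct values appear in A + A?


A + A = {a + a' : a, a' ∈ A}; |A| = 6.
General bounds: 2|A| - 1 ≤ |A + A| ≤ |A|(|A|+1)/2, i.e. 11 ≤ |A + A| ≤ 21.
Lower bound 2|A|-1 is attained iff A is an arithmetic progression.
Enumerate sums a + a' for a ≤ a' (symmetric, so this suffices):
a = -5: -5+-5=-10, -5+1=-4, -5+2=-3, -5+6=1, -5+8=3, -5+12=7
a = 1: 1+1=2, 1+2=3, 1+6=7, 1+8=9, 1+12=13
a = 2: 2+2=4, 2+6=8, 2+8=10, 2+12=14
a = 6: 6+6=12, 6+8=14, 6+12=18
a = 8: 8+8=16, 8+12=20
a = 12: 12+12=24
Distinct sums: {-10, -4, -3, 1, 2, 3, 4, 7, 8, 9, 10, 12, 13, 14, 16, 18, 20, 24}
|A + A| = 18

|A + A| = 18


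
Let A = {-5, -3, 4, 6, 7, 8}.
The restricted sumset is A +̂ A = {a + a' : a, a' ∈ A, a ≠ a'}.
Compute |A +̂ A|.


Restricted sumset: A +̂ A = {a + a' : a ∈ A, a' ∈ A, a ≠ a'}.
Equivalently, take A + A and drop any sum 2a that is achievable ONLY as a + a for a ∈ A (i.e. sums representable only with equal summands).
Enumerate pairs (a, a') with a < a' (symmetric, so each unordered pair gives one sum; this covers all a ≠ a'):
  -5 + -3 = -8
  -5 + 4 = -1
  -5 + 6 = 1
  -5 + 7 = 2
  -5 + 8 = 3
  -3 + 4 = 1
  -3 + 6 = 3
  -3 + 7 = 4
  -3 + 8 = 5
  4 + 6 = 10
  4 + 7 = 11
  4 + 8 = 12
  6 + 7 = 13
  6 + 8 = 14
  7 + 8 = 15
Collected distinct sums: {-8, -1, 1, 2, 3, 4, 5, 10, 11, 12, 13, 14, 15}
|A +̂ A| = 13
(Reference bound: |A +̂ A| ≥ 2|A| - 3 for |A| ≥ 2, with |A| = 6 giving ≥ 9.)

|A +̂ A| = 13


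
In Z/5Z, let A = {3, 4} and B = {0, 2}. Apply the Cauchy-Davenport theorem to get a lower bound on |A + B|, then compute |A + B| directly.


Cauchy-Davenport: |A + B| ≥ min(p, |A| + |B| - 1) for A, B nonempty in Z/pZ.
|A| = 2, |B| = 2, p = 5.
CD lower bound = min(5, 2 + 2 - 1) = min(5, 3) = 3.
Compute A + B mod 5 directly:
a = 3: 3+0=3, 3+2=0
a = 4: 4+0=4, 4+2=1
A + B = {0, 1, 3, 4}, so |A + B| = 4.
Verify: 4 ≥ 3? Yes ✓.

CD lower bound = 3, actual |A + B| = 4.


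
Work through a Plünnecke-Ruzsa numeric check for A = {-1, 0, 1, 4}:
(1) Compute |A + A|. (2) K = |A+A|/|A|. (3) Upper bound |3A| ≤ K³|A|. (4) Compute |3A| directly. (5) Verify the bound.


|A| = 4.
Step 1: Compute A + A by enumerating all 16 pairs.
A + A = {-2, -1, 0, 1, 2, 3, 4, 5, 8}, so |A + A| = 9.
Step 2: Doubling constant K = |A + A|/|A| = 9/4 = 9/4 ≈ 2.2500.
Step 3: Plünnecke-Ruzsa gives |3A| ≤ K³·|A| = (2.2500)³ · 4 ≈ 45.5625.
Step 4: Compute 3A = A + A + A directly by enumerating all triples (a,b,c) ∈ A³; |3A| = 14.
Step 5: Check 14 ≤ 45.5625? Yes ✓.

K = 9/4, Plünnecke-Ruzsa bound K³|A| ≈ 45.5625, |3A| = 14, inequality holds.


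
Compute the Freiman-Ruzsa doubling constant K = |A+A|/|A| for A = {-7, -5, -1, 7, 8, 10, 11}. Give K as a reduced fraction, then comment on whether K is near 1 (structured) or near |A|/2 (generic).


|A| = 7.
Compute A + A by enumerating all 49 pairs.
A + A = {-14, -12, -10, -8, -6, -2, 0, 1, 2, 3, 4, 5, 6, 7, 9, 10, 14, 15, 16, 17, 18, 19, 20, 21, 22}, so |A + A| = 25.
K = |A + A| / |A| = 25/7 (already in lowest terms) ≈ 3.5714.
Reference: AP of size 7 gives K = 13/7 ≈ 1.8571; a fully generic set of size 7 gives K ≈ 4.0000.

|A| = 7, |A + A| = 25, K = 25/7.


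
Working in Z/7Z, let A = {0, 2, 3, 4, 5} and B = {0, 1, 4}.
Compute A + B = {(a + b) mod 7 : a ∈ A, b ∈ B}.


Work in Z/7Z: reduce every sum a + b modulo 7.
Enumerate all 15 pairs:
a = 0: 0+0=0, 0+1=1, 0+4=4
a = 2: 2+0=2, 2+1=3, 2+4=6
a = 3: 3+0=3, 3+1=4, 3+4=0
a = 4: 4+0=4, 4+1=5, 4+4=1
a = 5: 5+0=5, 5+1=6, 5+4=2
Distinct residues collected: {0, 1, 2, 3, 4, 5, 6}
|A + B| = 7 (out of 7 total residues).

A + B = {0, 1, 2, 3, 4, 5, 6}


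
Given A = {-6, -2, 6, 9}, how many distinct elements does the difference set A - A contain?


A - A = {a - a' : a, a' ∈ A}; |A| = 4.
Bounds: 2|A|-1 ≤ |A - A| ≤ |A|² - |A| + 1, i.e. 7 ≤ |A - A| ≤ 13.
Note: 0 ∈ A - A always (from a - a). The set is symmetric: if d ∈ A - A then -d ∈ A - A.
Enumerate nonzero differences d = a - a' with a > a' (then include -d):
Positive differences: {3, 4, 8, 11, 12, 15}
Full difference set: {0} ∪ (positive diffs) ∪ (negative diffs).
|A - A| = 1 + 2·6 = 13 (matches direct enumeration: 13).

|A - A| = 13


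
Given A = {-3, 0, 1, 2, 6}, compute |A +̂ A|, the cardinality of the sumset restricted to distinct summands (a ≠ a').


Restricted sumset: A +̂ A = {a + a' : a ∈ A, a' ∈ A, a ≠ a'}.
Equivalently, take A + A and drop any sum 2a that is achievable ONLY as a + a for a ∈ A (i.e. sums representable only with equal summands).
Enumerate pairs (a, a') with a < a' (symmetric, so each unordered pair gives one sum; this covers all a ≠ a'):
  -3 + 0 = -3
  -3 + 1 = -2
  -3 + 2 = -1
  -3 + 6 = 3
  0 + 1 = 1
  0 + 2 = 2
  0 + 6 = 6
  1 + 2 = 3
  1 + 6 = 7
  2 + 6 = 8
Collected distinct sums: {-3, -2, -1, 1, 2, 3, 6, 7, 8}
|A +̂ A| = 9
(Reference bound: |A +̂ A| ≥ 2|A| - 3 for |A| ≥ 2, with |A| = 5 giving ≥ 7.)

|A +̂ A| = 9


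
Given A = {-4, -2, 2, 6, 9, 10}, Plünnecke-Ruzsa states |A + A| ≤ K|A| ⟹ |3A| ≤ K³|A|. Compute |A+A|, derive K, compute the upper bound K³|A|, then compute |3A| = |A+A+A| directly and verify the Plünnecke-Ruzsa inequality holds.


|A| = 6.
Step 1: Compute A + A by enumerating all 36 pairs.
A + A = {-8, -6, -4, -2, 0, 2, 4, 5, 6, 7, 8, 11, 12, 15, 16, 18, 19, 20}, so |A + A| = 18.
Step 2: Doubling constant K = |A + A|/|A| = 18/6 = 18/6 ≈ 3.0000.
Step 3: Plünnecke-Ruzsa gives |3A| ≤ K³·|A| = (3.0000)³ · 6 ≈ 162.0000.
Step 4: Compute 3A = A + A + A directly by enumerating all triples (a,b,c) ∈ A³; |3A| = 35.
Step 5: Check 35 ≤ 162.0000? Yes ✓.

K = 18/6, Plünnecke-Ruzsa bound K³|A| ≈ 162.0000, |3A| = 35, inequality holds.


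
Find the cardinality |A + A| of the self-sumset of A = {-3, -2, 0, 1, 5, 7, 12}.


A + A = {a + a' : a, a' ∈ A}; |A| = 7.
General bounds: 2|A| - 1 ≤ |A + A| ≤ |A|(|A|+1)/2, i.e. 13 ≤ |A + A| ≤ 28.
Lower bound 2|A|-1 is attained iff A is an arithmetic progression.
Enumerate sums a + a' for a ≤ a' (symmetric, so this suffices):
a = -3: -3+-3=-6, -3+-2=-5, -3+0=-3, -3+1=-2, -3+5=2, -3+7=4, -3+12=9
a = -2: -2+-2=-4, -2+0=-2, -2+1=-1, -2+5=3, -2+7=5, -2+12=10
a = 0: 0+0=0, 0+1=1, 0+5=5, 0+7=7, 0+12=12
a = 1: 1+1=2, 1+5=6, 1+7=8, 1+12=13
a = 5: 5+5=10, 5+7=12, 5+12=17
a = 7: 7+7=14, 7+12=19
a = 12: 12+12=24
Distinct sums: {-6, -5, -4, -3, -2, -1, 0, 1, 2, 3, 4, 5, 6, 7, 8, 9, 10, 12, 13, 14, 17, 19, 24}
|A + A| = 23

|A + A| = 23


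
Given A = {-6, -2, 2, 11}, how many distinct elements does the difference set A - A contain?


A - A = {a - a' : a, a' ∈ A}; |A| = 4.
Bounds: 2|A|-1 ≤ |A - A| ≤ |A|² - |A| + 1, i.e. 7 ≤ |A - A| ≤ 13.
Note: 0 ∈ A - A always (from a - a). The set is symmetric: if d ∈ A - A then -d ∈ A - A.
Enumerate nonzero differences d = a - a' with a > a' (then include -d):
Positive differences: {4, 8, 9, 13, 17}
Full difference set: {0} ∪ (positive diffs) ∪ (negative diffs).
|A - A| = 1 + 2·5 = 11 (matches direct enumeration: 11).

|A - A| = 11


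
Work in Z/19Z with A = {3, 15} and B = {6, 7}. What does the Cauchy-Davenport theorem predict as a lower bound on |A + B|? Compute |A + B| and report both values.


Cauchy-Davenport: |A + B| ≥ min(p, |A| + |B| - 1) for A, B nonempty in Z/pZ.
|A| = 2, |B| = 2, p = 19.
CD lower bound = min(19, 2 + 2 - 1) = min(19, 3) = 3.
Compute A + B mod 19 directly:
a = 3: 3+6=9, 3+7=10
a = 15: 15+6=2, 15+7=3
A + B = {2, 3, 9, 10}, so |A + B| = 4.
Verify: 4 ≥ 3? Yes ✓.

CD lower bound = 3, actual |A + B| = 4.


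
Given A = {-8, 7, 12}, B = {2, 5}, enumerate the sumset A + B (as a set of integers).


A + B = {a + b : a ∈ A, b ∈ B}.
Enumerate all |A|·|B| = 3·2 = 6 pairs (a, b) and collect distinct sums.
a = -8: -8+2=-6, -8+5=-3
a = 7: 7+2=9, 7+5=12
a = 12: 12+2=14, 12+5=17
Collecting distinct sums: A + B = {-6, -3, 9, 12, 14, 17}
|A + B| = 6

A + B = {-6, -3, 9, 12, 14, 17}


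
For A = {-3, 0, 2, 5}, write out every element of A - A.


A - A = {a - a' : a, a' ∈ A}.
Compute a - a' for each ordered pair (a, a'):
a = -3: -3--3=0, -3-0=-3, -3-2=-5, -3-5=-8
a = 0: 0--3=3, 0-0=0, 0-2=-2, 0-5=-5
a = 2: 2--3=5, 2-0=2, 2-2=0, 2-5=-3
a = 5: 5--3=8, 5-0=5, 5-2=3, 5-5=0
Collecting distinct values (and noting 0 appears from a-a):
A - A = {-8, -5, -3, -2, 0, 2, 3, 5, 8}
|A - A| = 9

A - A = {-8, -5, -3, -2, 0, 2, 3, 5, 8}


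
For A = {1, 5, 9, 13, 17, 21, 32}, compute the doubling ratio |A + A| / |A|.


|A| = 7.
Compute A + A by enumerating all 49 pairs.
A + A = {2, 6, 10, 14, 18, 22, 26, 30, 33, 34, 37, 38, 41, 42, 45, 49, 53, 64}, so |A + A| = 18.
K = |A + A| / |A| = 18/7 (already in lowest terms) ≈ 2.5714.
Reference: AP of size 7 gives K = 13/7 ≈ 1.8571; a fully generic set of size 7 gives K ≈ 4.0000.

|A| = 7, |A + A| = 18, K = 18/7.


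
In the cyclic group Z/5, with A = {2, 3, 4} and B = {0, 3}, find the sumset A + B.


Work in Z/5Z: reduce every sum a + b modulo 5.
Enumerate all 6 pairs:
a = 2: 2+0=2, 2+3=0
a = 3: 3+0=3, 3+3=1
a = 4: 4+0=4, 4+3=2
Distinct residues collected: {0, 1, 2, 3, 4}
|A + B| = 5 (out of 5 total residues).

A + B = {0, 1, 2, 3, 4}


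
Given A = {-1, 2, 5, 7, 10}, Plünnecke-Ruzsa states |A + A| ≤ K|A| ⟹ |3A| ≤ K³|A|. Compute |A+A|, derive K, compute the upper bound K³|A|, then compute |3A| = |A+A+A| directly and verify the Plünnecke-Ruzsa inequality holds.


|A| = 5.
Step 1: Compute A + A by enumerating all 25 pairs.
A + A = {-2, 1, 4, 6, 7, 9, 10, 12, 14, 15, 17, 20}, so |A + A| = 12.
Step 2: Doubling constant K = |A + A|/|A| = 12/5 = 12/5 ≈ 2.4000.
Step 3: Plünnecke-Ruzsa gives |3A| ≤ K³·|A| = (2.4000)³ · 5 ≈ 69.1200.
Step 4: Compute 3A = A + A + A directly by enumerating all triples (a,b,c) ∈ A³; |3A| = 22.
Step 5: Check 22 ≤ 69.1200? Yes ✓.

K = 12/5, Plünnecke-Ruzsa bound K³|A| ≈ 69.1200, |3A| = 22, inequality holds.


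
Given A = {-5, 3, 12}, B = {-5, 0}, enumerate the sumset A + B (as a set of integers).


A + B = {a + b : a ∈ A, b ∈ B}.
Enumerate all |A|·|B| = 3·2 = 6 pairs (a, b) and collect distinct sums.
a = -5: -5+-5=-10, -5+0=-5
a = 3: 3+-5=-2, 3+0=3
a = 12: 12+-5=7, 12+0=12
Collecting distinct sums: A + B = {-10, -5, -2, 3, 7, 12}
|A + B| = 6

A + B = {-10, -5, -2, 3, 7, 12}


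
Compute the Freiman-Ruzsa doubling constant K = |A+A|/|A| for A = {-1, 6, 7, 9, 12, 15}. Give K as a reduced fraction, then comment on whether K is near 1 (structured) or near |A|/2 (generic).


|A| = 6.
Compute A + A by enumerating all 36 pairs.
A + A = {-2, 5, 6, 8, 11, 12, 13, 14, 15, 16, 18, 19, 21, 22, 24, 27, 30}, so |A + A| = 17.
K = |A + A| / |A| = 17/6 (already in lowest terms) ≈ 2.8333.
Reference: AP of size 6 gives K = 11/6 ≈ 1.8333; a fully generic set of size 6 gives K ≈ 3.5000.

|A| = 6, |A + A| = 17, K = 17/6.


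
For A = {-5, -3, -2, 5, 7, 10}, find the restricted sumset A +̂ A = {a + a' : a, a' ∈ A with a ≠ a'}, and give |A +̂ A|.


Restricted sumset: A +̂ A = {a + a' : a ∈ A, a' ∈ A, a ≠ a'}.
Equivalently, take A + A and drop any sum 2a that is achievable ONLY as a + a for a ∈ A (i.e. sums representable only with equal summands).
Enumerate pairs (a, a') with a < a' (symmetric, so each unordered pair gives one sum; this covers all a ≠ a'):
  -5 + -3 = -8
  -5 + -2 = -7
  -5 + 5 = 0
  -5 + 7 = 2
  -5 + 10 = 5
  -3 + -2 = -5
  -3 + 5 = 2
  -3 + 7 = 4
  -3 + 10 = 7
  -2 + 5 = 3
  -2 + 7 = 5
  -2 + 10 = 8
  5 + 7 = 12
  5 + 10 = 15
  7 + 10 = 17
Collected distinct sums: {-8, -7, -5, 0, 2, 3, 4, 5, 7, 8, 12, 15, 17}
|A +̂ A| = 13
(Reference bound: |A +̂ A| ≥ 2|A| - 3 for |A| ≥ 2, with |A| = 6 giving ≥ 9.)

|A +̂ A| = 13


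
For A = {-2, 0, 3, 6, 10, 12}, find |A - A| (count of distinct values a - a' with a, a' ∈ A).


A - A = {a - a' : a, a' ∈ A}; |A| = 6.
Bounds: 2|A|-1 ≤ |A - A| ≤ |A|² - |A| + 1, i.e. 11 ≤ |A - A| ≤ 31.
Note: 0 ∈ A - A always (from a - a). The set is symmetric: if d ∈ A - A then -d ∈ A - A.
Enumerate nonzero differences d = a - a' with a > a' (then include -d):
Positive differences: {2, 3, 4, 5, 6, 7, 8, 9, 10, 12, 14}
Full difference set: {0} ∪ (positive diffs) ∪ (negative diffs).
|A - A| = 1 + 2·11 = 23 (matches direct enumeration: 23).

|A - A| = 23


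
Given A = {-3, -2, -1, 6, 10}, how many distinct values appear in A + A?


A + A = {a + a' : a, a' ∈ A}; |A| = 5.
General bounds: 2|A| - 1 ≤ |A + A| ≤ |A|(|A|+1)/2, i.e. 9 ≤ |A + A| ≤ 15.
Lower bound 2|A|-1 is attained iff A is an arithmetic progression.
Enumerate sums a + a' for a ≤ a' (symmetric, so this suffices):
a = -3: -3+-3=-6, -3+-2=-5, -3+-1=-4, -3+6=3, -3+10=7
a = -2: -2+-2=-4, -2+-1=-3, -2+6=4, -2+10=8
a = -1: -1+-1=-2, -1+6=5, -1+10=9
a = 6: 6+6=12, 6+10=16
a = 10: 10+10=20
Distinct sums: {-6, -5, -4, -3, -2, 3, 4, 5, 7, 8, 9, 12, 16, 20}
|A + A| = 14

|A + A| = 14


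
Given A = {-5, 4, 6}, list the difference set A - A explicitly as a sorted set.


A - A = {a - a' : a, a' ∈ A}.
Compute a - a' for each ordered pair (a, a'):
a = -5: -5--5=0, -5-4=-9, -5-6=-11
a = 4: 4--5=9, 4-4=0, 4-6=-2
a = 6: 6--5=11, 6-4=2, 6-6=0
Collecting distinct values (and noting 0 appears from a-a):
A - A = {-11, -9, -2, 0, 2, 9, 11}
|A - A| = 7

A - A = {-11, -9, -2, 0, 2, 9, 11}


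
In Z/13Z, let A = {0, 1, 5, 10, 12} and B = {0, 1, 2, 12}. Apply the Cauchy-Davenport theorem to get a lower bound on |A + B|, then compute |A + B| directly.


Cauchy-Davenport: |A + B| ≥ min(p, |A| + |B| - 1) for A, B nonempty in Z/pZ.
|A| = 5, |B| = 4, p = 13.
CD lower bound = min(13, 5 + 4 - 1) = min(13, 8) = 8.
Compute A + B mod 13 directly:
a = 0: 0+0=0, 0+1=1, 0+2=2, 0+12=12
a = 1: 1+0=1, 1+1=2, 1+2=3, 1+12=0
a = 5: 5+0=5, 5+1=6, 5+2=7, 5+12=4
a = 10: 10+0=10, 10+1=11, 10+2=12, 10+12=9
a = 12: 12+0=12, 12+1=0, 12+2=1, 12+12=11
A + B = {0, 1, 2, 3, 4, 5, 6, 7, 9, 10, 11, 12}, so |A + B| = 12.
Verify: 12 ≥ 8? Yes ✓.

CD lower bound = 8, actual |A + B| = 12.


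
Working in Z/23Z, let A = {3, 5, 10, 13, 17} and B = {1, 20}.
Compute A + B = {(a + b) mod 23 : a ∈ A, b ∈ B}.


Work in Z/23Z: reduce every sum a + b modulo 23.
Enumerate all 10 pairs:
a = 3: 3+1=4, 3+20=0
a = 5: 5+1=6, 5+20=2
a = 10: 10+1=11, 10+20=7
a = 13: 13+1=14, 13+20=10
a = 17: 17+1=18, 17+20=14
Distinct residues collected: {0, 2, 4, 6, 7, 10, 11, 14, 18}
|A + B| = 9 (out of 23 total residues).

A + B = {0, 2, 4, 6, 7, 10, 11, 14, 18}


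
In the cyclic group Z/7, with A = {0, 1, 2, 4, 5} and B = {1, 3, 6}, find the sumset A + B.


Work in Z/7Z: reduce every sum a + b modulo 7.
Enumerate all 15 pairs:
a = 0: 0+1=1, 0+3=3, 0+6=6
a = 1: 1+1=2, 1+3=4, 1+6=0
a = 2: 2+1=3, 2+3=5, 2+6=1
a = 4: 4+1=5, 4+3=0, 4+6=3
a = 5: 5+1=6, 5+3=1, 5+6=4
Distinct residues collected: {0, 1, 2, 3, 4, 5, 6}
|A + B| = 7 (out of 7 total residues).

A + B = {0, 1, 2, 3, 4, 5, 6}


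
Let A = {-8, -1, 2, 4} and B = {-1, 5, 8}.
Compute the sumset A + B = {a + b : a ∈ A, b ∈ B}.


A + B = {a + b : a ∈ A, b ∈ B}.
Enumerate all |A|·|B| = 4·3 = 12 pairs (a, b) and collect distinct sums.
a = -8: -8+-1=-9, -8+5=-3, -8+8=0
a = -1: -1+-1=-2, -1+5=4, -1+8=7
a = 2: 2+-1=1, 2+5=7, 2+8=10
a = 4: 4+-1=3, 4+5=9, 4+8=12
Collecting distinct sums: A + B = {-9, -3, -2, 0, 1, 3, 4, 7, 9, 10, 12}
|A + B| = 11

A + B = {-9, -3, -2, 0, 1, 3, 4, 7, 9, 10, 12}


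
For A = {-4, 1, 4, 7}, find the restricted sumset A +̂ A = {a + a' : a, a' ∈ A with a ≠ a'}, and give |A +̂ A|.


Restricted sumset: A +̂ A = {a + a' : a ∈ A, a' ∈ A, a ≠ a'}.
Equivalently, take A + A and drop any sum 2a that is achievable ONLY as a + a for a ∈ A (i.e. sums representable only with equal summands).
Enumerate pairs (a, a') with a < a' (symmetric, so each unordered pair gives one sum; this covers all a ≠ a'):
  -4 + 1 = -3
  -4 + 4 = 0
  -4 + 7 = 3
  1 + 4 = 5
  1 + 7 = 8
  4 + 7 = 11
Collected distinct sums: {-3, 0, 3, 5, 8, 11}
|A +̂ A| = 6
(Reference bound: |A +̂ A| ≥ 2|A| - 3 for |A| ≥ 2, with |A| = 4 giving ≥ 5.)

|A +̂ A| = 6


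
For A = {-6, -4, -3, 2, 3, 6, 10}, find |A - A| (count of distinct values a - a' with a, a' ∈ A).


A - A = {a - a' : a, a' ∈ A}; |A| = 7.
Bounds: 2|A|-1 ≤ |A - A| ≤ |A|² - |A| + 1, i.e. 13 ≤ |A - A| ≤ 43.
Note: 0 ∈ A - A always (from a - a). The set is symmetric: if d ∈ A - A then -d ∈ A - A.
Enumerate nonzero differences d = a - a' with a > a' (then include -d):
Positive differences: {1, 2, 3, 4, 5, 6, 7, 8, 9, 10, 12, 13, 14, 16}
Full difference set: {0} ∪ (positive diffs) ∪ (negative diffs).
|A - A| = 1 + 2·14 = 29 (matches direct enumeration: 29).

|A - A| = 29


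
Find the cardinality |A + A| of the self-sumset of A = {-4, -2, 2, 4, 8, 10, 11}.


A + A = {a + a' : a, a' ∈ A}; |A| = 7.
General bounds: 2|A| - 1 ≤ |A + A| ≤ |A|(|A|+1)/2, i.e. 13 ≤ |A + A| ≤ 28.
Lower bound 2|A|-1 is attained iff A is an arithmetic progression.
Enumerate sums a + a' for a ≤ a' (symmetric, so this suffices):
a = -4: -4+-4=-8, -4+-2=-6, -4+2=-2, -4+4=0, -4+8=4, -4+10=6, -4+11=7
a = -2: -2+-2=-4, -2+2=0, -2+4=2, -2+8=6, -2+10=8, -2+11=9
a = 2: 2+2=4, 2+4=6, 2+8=10, 2+10=12, 2+11=13
a = 4: 4+4=8, 4+8=12, 4+10=14, 4+11=15
a = 8: 8+8=16, 8+10=18, 8+11=19
a = 10: 10+10=20, 10+11=21
a = 11: 11+11=22
Distinct sums: {-8, -6, -4, -2, 0, 2, 4, 6, 7, 8, 9, 10, 12, 13, 14, 15, 16, 18, 19, 20, 21, 22}
|A + A| = 22

|A + A| = 22


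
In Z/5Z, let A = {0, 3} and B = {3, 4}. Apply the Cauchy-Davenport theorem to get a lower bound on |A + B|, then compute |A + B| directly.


Cauchy-Davenport: |A + B| ≥ min(p, |A| + |B| - 1) for A, B nonempty in Z/pZ.
|A| = 2, |B| = 2, p = 5.
CD lower bound = min(5, 2 + 2 - 1) = min(5, 3) = 3.
Compute A + B mod 5 directly:
a = 0: 0+3=3, 0+4=4
a = 3: 3+3=1, 3+4=2
A + B = {1, 2, 3, 4}, so |A + B| = 4.
Verify: 4 ≥ 3? Yes ✓.

CD lower bound = 3, actual |A + B| = 4.


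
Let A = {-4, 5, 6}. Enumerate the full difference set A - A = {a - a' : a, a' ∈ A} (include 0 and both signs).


A - A = {a - a' : a, a' ∈ A}.
Compute a - a' for each ordered pair (a, a'):
a = -4: -4--4=0, -4-5=-9, -4-6=-10
a = 5: 5--4=9, 5-5=0, 5-6=-1
a = 6: 6--4=10, 6-5=1, 6-6=0
Collecting distinct values (and noting 0 appears from a-a):
A - A = {-10, -9, -1, 0, 1, 9, 10}
|A - A| = 7

A - A = {-10, -9, -1, 0, 1, 9, 10}


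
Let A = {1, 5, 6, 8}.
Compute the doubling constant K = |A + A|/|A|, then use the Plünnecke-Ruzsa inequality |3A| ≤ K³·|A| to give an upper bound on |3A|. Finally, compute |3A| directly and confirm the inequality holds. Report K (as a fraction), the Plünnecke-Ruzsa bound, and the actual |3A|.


|A| = 4.
Step 1: Compute A + A by enumerating all 16 pairs.
A + A = {2, 6, 7, 9, 10, 11, 12, 13, 14, 16}, so |A + A| = 10.
Step 2: Doubling constant K = |A + A|/|A| = 10/4 = 10/4 ≈ 2.5000.
Step 3: Plünnecke-Ruzsa gives |3A| ≤ K³·|A| = (2.5000)³ · 4 ≈ 62.5000.
Step 4: Compute 3A = A + A + A directly by enumerating all triples (a,b,c) ∈ A³; |3A| = 17.
Step 5: Check 17 ≤ 62.5000? Yes ✓.

K = 10/4, Plünnecke-Ruzsa bound K³|A| ≈ 62.5000, |3A| = 17, inequality holds.


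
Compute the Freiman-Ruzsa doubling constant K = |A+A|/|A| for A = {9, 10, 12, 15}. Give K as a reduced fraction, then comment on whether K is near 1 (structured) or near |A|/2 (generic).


|A| = 4.
Compute A + A by enumerating all 16 pairs.
A + A = {18, 19, 20, 21, 22, 24, 25, 27, 30}, so |A + A| = 9.
K = |A + A| / |A| = 9/4 (already in lowest terms) ≈ 2.2500.
Reference: AP of size 4 gives K = 7/4 ≈ 1.7500; a fully generic set of size 4 gives K ≈ 2.5000.

|A| = 4, |A + A| = 9, K = 9/4.


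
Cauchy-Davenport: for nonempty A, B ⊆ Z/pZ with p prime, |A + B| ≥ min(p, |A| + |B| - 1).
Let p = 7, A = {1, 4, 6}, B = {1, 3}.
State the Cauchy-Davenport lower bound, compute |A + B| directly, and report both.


Cauchy-Davenport: |A + B| ≥ min(p, |A| + |B| - 1) for A, B nonempty in Z/pZ.
|A| = 3, |B| = 2, p = 7.
CD lower bound = min(7, 3 + 2 - 1) = min(7, 4) = 4.
Compute A + B mod 7 directly:
a = 1: 1+1=2, 1+3=4
a = 4: 4+1=5, 4+3=0
a = 6: 6+1=0, 6+3=2
A + B = {0, 2, 4, 5}, so |A + B| = 4.
Verify: 4 ≥ 4? Yes ✓.

CD lower bound = 4, actual |A + B| = 4.


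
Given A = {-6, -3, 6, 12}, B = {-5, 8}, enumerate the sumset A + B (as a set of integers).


A + B = {a + b : a ∈ A, b ∈ B}.
Enumerate all |A|·|B| = 4·2 = 8 pairs (a, b) and collect distinct sums.
a = -6: -6+-5=-11, -6+8=2
a = -3: -3+-5=-8, -3+8=5
a = 6: 6+-5=1, 6+8=14
a = 12: 12+-5=7, 12+8=20
Collecting distinct sums: A + B = {-11, -8, 1, 2, 5, 7, 14, 20}
|A + B| = 8

A + B = {-11, -8, 1, 2, 5, 7, 14, 20}


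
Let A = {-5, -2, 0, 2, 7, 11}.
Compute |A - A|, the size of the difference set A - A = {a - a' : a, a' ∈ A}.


A - A = {a - a' : a, a' ∈ A}; |A| = 6.
Bounds: 2|A|-1 ≤ |A - A| ≤ |A|² - |A| + 1, i.e. 11 ≤ |A - A| ≤ 31.
Note: 0 ∈ A - A always (from a - a). The set is symmetric: if d ∈ A - A then -d ∈ A - A.
Enumerate nonzero differences d = a - a' with a > a' (then include -d):
Positive differences: {2, 3, 4, 5, 7, 9, 11, 12, 13, 16}
Full difference set: {0} ∪ (positive diffs) ∪ (negative diffs).
|A - A| = 1 + 2·10 = 21 (matches direct enumeration: 21).

|A - A| = 21


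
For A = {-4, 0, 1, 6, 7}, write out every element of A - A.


A - A = {a - a' : a, a' ∈ A}.
Compute a - a' for each ordered pair (a, a'):
a = -4: -4--4=0, -4-0=-4, -4-1=-5, -4-6=-10, -4-7=-11
a = 0: 0--4=4, 0-0=0, 0-1=-1, 0-6=-6, 0-7=-7
a = 1: 1--4=5, 1-0=1, 1-1=0, 1-6=-5, 1-7=-6
a = 6: 6--4=10, 6-0=6, 6-1=5, 6-6=0, 6-7=-1
a = 7: 7--4=11, 7-0=7, 7-1=6, 7-6=1, 7-7=0
Collecting distinct values (and noting 0 appears from a-a):
A - A = {-11, -10, -7, -6, -5, -4, -1, 0, 1, 4, 5, 6, 7, 10, 11}
|A - A| = 15

A - A = {-11, -10, -7, -6, -5, -4, -1, 0, 1, 4, 5, 6, 7, 10, 11}


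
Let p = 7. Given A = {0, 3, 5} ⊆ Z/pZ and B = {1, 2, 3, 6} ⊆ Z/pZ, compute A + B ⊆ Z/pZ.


Work in Z/7Z: reduce every sum a + b modulo 7.
Enumerate all 12 pairs:
a = 0: 0+1=1, 0+2=2, 0+3=3, 0+6=6
a = 3: 3+1=4, 3+2=5, 3+3=6, 3+6=2
a = 5: 5+1=6, 5+2=0, 5+3=1, 5+6=4
Distinct residues collected: {0, 1, 2, 3, 4, 5, 6}
|A + B| = 7 (out of 7 total residues).

A + B = {0, 1, 2, 3, 4, 5, 6}


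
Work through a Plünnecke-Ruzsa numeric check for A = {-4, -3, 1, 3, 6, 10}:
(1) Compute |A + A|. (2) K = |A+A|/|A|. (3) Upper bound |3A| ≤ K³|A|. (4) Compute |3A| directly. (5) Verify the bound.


|A| = 6.
Step 1: Compute A + A by enumerating all 36 pairs.
A + A = {-8, -7, -6, -3, -2, -1, 0, 2, 3, 4, 6, 7, 9, 11, 12, 13, 16, 20}, so |A + A| = 18.
Step 2: Doubling constant K = |A + A|/|A| = 18/6 = 18/6 ≈ 3.0000.
Step 3: Plünnecke-Ruzsa gives |3A| ≤ K³·|A| = (3.0000)³ · 6 ≈ 162.0000.
Step 4: Compute 3A = A + A + A directly by enumerating all triples (a,b,c) ∈ A³; |3A| = 35.
Step 5: Check 35 ≤ 162.0000? Yes ✓.

K = 18/6, Plünnecke-Ruzsa bound K³|A| ≈ 162.0000, |3A| = 35, inequality holds.


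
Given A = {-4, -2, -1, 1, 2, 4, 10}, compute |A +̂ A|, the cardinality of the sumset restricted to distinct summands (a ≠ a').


Restricted sumset: A +̂ A = {a + a' : a ∈ A, a' ∈ A, a ≠ a'}.
Equivalently, take A + A and drop any sum 2a that is achievable ONLY as a + a for a ∈ A (i.e. sums representable only with equal summands).
Enumerate pairs (a, a') with a < a' (symmetric, so each unordered pair gives one sum; this covers all a ≠ a'):
  -4 + -2 = -6
  -4 + -1 = -5
  -4 + 1 = -3
  -4 + 2 = -2
  -4 + 4 = 0
  -4 + 10 = 6
  -2 + -1 = -3
  -2 + 1 = -1
  -2 + 2 = 0
  -2 + 4 = 2
  -2 + 10 = 8
  -1 + 1 = 0
  -1 + 2 = 1
  -1 + 4 = 3
  -1 + 10 = 9
  1 + 2 = 3
  1 + 4 = 5
  1 + 10 = 11
  2 + 4 = 6
  2 + 10 = 12
  4 + 10 = 14
Collected distinct sums: {-6, -5, -3, -2, -1, 0, 1, 2, 3, 5, 6, 8, 9, 11, 12, 14}
|A +̂ A| = 16
(Reference bound: |A +̂ A| ≥ 2|A| - 3 for |A| ≥ 2, with |A| = 7 giving ≥ 11.)

|A +̂ A| = 16


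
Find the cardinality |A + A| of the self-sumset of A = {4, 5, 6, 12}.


A + A = {a + a' : a, a' ∈ A}; |A| = 4.
General bounds: 2|A| - 1 ≤ |A + A| ≤ |A|(|A|+1)/2, i.e. 7 ≤ |A + A| ≤ 10.
Lower bound 2|A|-1 is attained iff A is an arithmetic progression.
Enumerate sums a + a' for a ≤ a' (symmetric, so this suffices):
a = 4: 4+4=8, 4+5=9, 4+6=10, 4+12=16
a = 5: 5+5=10, 5+6=11, 5+12=17
a = 6: 6+6=12, 6+12=18
a = 12: 12+12=24
Distinct sums: {8, 9, 10, 11, 12, 16, 17, 18, 24}
|A + A| = 9

|A + A| = 9


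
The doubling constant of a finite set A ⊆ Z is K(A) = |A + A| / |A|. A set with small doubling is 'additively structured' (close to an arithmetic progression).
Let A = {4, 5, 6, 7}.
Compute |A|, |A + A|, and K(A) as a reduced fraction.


|A| = 4.
Compute A + A by enumerating all 16 pairs.
A + A = {8, 9, 10, 11, 12, 13, 14}, so |A + A| = 7.
K = |A + A| / |A| = 7/4 (already in lowest terms) ≈ 1.7500.
Reference: AP of size 4 gives K = 7/4 ≈ 1.7500; a fully generic set of size 4 gives K ≈ 2.5000.

|A| = 4, |A + A| = 7, K = 7/4.


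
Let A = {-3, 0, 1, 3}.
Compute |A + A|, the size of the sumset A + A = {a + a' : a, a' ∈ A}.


A + A = {a + a' : a, a' ∈ A}; |A| = 4.
General bounds: 2|A| - 1 ≤ |A + A| ≤ |A|(|A|+1)/2, i.e. 7 ≤ |A + A| ≤ 10.
Lower bound 2|A|-1 is attained iff A is an arithmetic progression.
Enumerate sums a + a' for a ≤ a' (symmetric, so this suffices):
a = -3: -3+-3=-6, -3+0=-3, -3+1=-2, -3+3=0
a = 0: 0+0=0, 0+1=1, 0+3=3
a = 1: 1+1=2, 1+3=4
a = 3: 3+3=6
Distinct sums: {-6, -3, -2, 0, 1, 2, 3, 4, 6}
|A + A| = 9

|A + A| = 9


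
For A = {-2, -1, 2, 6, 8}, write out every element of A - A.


A - A = {a - a' : a, a' ∈ A}.
Compute a - a' for each ordered pair (a, a'):
a = -2: -2--2=0, -2--1=-1, -2-2=-4, -2-6=-8, -2-8=-10
a = -1: -1--2=1, -1--1=0, -1-2=-3, -1-6=-7, -1-8=-9
a = 2: 2--2=4, 2--1=3, 2-2=0, 2-6=-4, 2-8=-6
a = 6: 6--2=8, 6--1=7, 6-2=4, 6-6=0, 6-8=-2
a = 8: 8--2=10, 8--1=9, 8-2=6, 8-6=2, 8-8=0
Collecting distinct values (and noting 0 appears from a-a):
A - A = {-10, -9, -8, -7, -6, -4, -3, -2, -1, 0, 1, 2, 3, 4, 6, 7, 8, 9, 10}
|A - A| = 19

A - A = {-10, -9, -8, -7, -6, -4, -3, -2, -1, 0, 1, 2, 3, 4, 6, 7, 8, 9, 10}
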